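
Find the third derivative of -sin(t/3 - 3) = cos(t/3 - 3)/27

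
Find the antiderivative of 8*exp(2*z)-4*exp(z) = (2*exp(z) - 1)^2 + C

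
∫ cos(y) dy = sin(y) + C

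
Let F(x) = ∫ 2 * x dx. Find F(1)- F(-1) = 0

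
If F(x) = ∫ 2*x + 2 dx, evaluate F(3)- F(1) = 12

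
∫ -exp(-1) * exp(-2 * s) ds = exp(-2*s - 1)/2 + C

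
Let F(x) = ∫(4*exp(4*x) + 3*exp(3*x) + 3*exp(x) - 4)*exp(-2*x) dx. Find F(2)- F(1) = -2*(E - exp(-1))^2 - 3*E - 3*exp(-2) + 3*exp(-1) + 3*exp(2) + 2*(-exp(-2) + exp(2))^2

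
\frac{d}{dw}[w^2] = 2*w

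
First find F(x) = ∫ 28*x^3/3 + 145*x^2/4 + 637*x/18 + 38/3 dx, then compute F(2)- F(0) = 2071/9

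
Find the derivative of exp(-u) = -exp(-u)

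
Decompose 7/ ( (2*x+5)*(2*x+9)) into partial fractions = -7/(4*(2*x + 9)) + 7/(4*(2*x + 5))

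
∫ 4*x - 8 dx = 2*x^2 - 8*x + C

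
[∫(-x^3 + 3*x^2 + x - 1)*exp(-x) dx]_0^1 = 0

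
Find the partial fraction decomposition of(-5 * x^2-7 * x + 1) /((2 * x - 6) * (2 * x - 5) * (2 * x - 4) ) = 191/(4*(2*x - 5)) - 33/(4*(x - 2)) - 65/(4*(x - 3))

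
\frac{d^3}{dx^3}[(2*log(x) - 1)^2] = (16*log(x) - 32)/x^3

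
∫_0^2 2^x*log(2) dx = 3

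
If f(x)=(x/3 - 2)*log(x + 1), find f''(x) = (x + 8)/(3*x^2 + 6*x + 3)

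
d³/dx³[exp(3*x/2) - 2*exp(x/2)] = 27*exp(3*x/2)/8 - exp(x/2)/4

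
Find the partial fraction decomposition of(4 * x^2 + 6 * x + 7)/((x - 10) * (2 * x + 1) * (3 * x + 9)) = -4/(63*(2*x + 1)) + 5/(39*(x + 3)) + 467/(819*(x - 10))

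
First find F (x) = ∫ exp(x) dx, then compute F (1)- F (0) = -1 + E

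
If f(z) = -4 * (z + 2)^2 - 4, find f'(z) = -8*z - 16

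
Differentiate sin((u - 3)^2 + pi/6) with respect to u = 2*(u - 3)*cos(u^2 - 6*u + pi/6 + 9)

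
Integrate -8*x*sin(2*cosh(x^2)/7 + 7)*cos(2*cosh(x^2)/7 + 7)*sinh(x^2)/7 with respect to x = cos(2*cosh(x^2)/7 + 7)^2 + C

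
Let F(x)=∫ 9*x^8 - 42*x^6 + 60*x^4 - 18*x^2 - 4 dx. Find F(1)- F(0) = -3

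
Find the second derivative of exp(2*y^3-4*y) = 36*y^4*exp(2*y^3 - 4*y) - 48*y^2*exp(2*y^3 - 4*y) + 12*y*exp(2*y^3 - 4*y) + 16*exp(2*y^3 - 4*y)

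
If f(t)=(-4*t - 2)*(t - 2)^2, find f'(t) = -12*t^2 + 28*t - 8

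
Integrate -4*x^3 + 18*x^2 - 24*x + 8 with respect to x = -x^4 + 6*x^3 - 12*x^2 + 8*x + C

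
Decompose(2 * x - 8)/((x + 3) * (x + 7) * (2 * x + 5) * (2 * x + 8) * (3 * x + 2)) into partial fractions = -27/(1045*(3*x + 2)) + 104/(297*(2*x + 5)) - 11/(2052*(x + 7)) + 4/(45*(x + 4)) - 1/(4*(x + 3))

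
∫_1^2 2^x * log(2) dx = 2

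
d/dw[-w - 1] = -1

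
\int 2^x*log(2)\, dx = 2^x + C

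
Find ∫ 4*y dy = 2*y^2 + C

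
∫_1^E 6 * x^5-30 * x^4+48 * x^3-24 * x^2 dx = 1 + (-1 + (-1 + E)^2)^3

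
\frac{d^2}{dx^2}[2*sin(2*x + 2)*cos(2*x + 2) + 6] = -16*sin(4*x + 4)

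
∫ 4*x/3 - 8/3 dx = 2*x^2/3 - 8*x/3 + C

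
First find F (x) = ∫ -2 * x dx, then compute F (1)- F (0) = -1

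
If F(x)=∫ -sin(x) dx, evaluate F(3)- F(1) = cos(3) - cos(1)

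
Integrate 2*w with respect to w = w^2 + C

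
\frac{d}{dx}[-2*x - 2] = -2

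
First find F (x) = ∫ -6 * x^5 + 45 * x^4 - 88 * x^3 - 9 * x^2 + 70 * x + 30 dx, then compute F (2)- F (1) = 0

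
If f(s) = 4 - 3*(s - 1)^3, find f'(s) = -9*s^2 + 18*s - 9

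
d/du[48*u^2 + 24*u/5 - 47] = 96*u + 24/5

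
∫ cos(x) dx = sin(x) + C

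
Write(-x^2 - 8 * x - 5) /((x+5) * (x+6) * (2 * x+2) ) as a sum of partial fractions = 7/(10*(x + 6)) - 5/(4*(x + 5)) + 1/(20*(x + 1))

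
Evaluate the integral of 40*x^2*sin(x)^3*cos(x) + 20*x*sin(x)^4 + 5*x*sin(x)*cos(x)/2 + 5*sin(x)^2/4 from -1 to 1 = 5*sin(1)^2/2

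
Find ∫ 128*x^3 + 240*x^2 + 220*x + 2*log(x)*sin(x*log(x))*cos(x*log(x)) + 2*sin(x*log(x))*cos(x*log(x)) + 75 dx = 32*x^4 + 80*x^3 + 110*x^2 + 75*x + sin(x*log(x))^2 + C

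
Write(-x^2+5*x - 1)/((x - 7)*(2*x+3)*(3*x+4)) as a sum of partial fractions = 17/(5*(3*x + 4)) - 43/(17*(2*x + 3)) - 3/(85*(x - 7))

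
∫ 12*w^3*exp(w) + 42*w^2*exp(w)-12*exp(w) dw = 6*w*(2*w^2 + w - 2)*exp(w) + C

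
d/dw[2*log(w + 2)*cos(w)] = 2*(-w*log(w + 2)*sin(w) - 2*log(w + 2)*sin(w) + cos(w))/(w + 2)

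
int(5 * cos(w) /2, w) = 5*sin(w)/2 + C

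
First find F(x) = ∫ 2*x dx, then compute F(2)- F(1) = 3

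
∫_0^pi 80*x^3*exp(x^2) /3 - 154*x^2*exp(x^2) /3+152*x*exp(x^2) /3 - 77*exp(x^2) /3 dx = -12 + (-4 + 5*pi)*(-3 + 8*pi/3)*exp(pi^2)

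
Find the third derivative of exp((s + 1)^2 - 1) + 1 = 8*s^3*exp(s^2 + 2*s) + 24*s^2*exp(s^2 + 2*s) + 36*s*exp(s^2 + 2*s) + 20*exp(s^2 + 2*s)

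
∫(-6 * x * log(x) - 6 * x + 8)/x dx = 2*(4 - 3*x)*log(x) + C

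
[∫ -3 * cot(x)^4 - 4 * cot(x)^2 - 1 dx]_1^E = cos(E)/sin(E)^3 - cos(1)/sin(1)^3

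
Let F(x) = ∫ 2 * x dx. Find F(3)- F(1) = 8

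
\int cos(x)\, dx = sin(x) + C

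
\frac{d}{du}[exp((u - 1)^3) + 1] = 3*u^2*exp(u^3 - 3*u^2 + 3*u - 1) - 6*u*exp(u^3 - 3*u^2 + 3*u - 1) + 3*exp(u^3 - 3*u^2 + 3*u - 1)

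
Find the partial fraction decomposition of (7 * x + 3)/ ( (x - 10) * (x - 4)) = -31/(6*(x - 4)) + 73/(6*(x - 10))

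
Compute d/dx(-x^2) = -2*x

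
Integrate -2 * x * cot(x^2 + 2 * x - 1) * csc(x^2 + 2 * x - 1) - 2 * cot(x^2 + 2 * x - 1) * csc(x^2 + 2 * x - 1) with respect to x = csc((x + 1)^2 - 2) + C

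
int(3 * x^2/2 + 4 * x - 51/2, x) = x^3/2 + 2*x^2 - 51*x/2 + C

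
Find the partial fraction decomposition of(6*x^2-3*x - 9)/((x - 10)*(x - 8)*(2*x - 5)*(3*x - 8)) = 63/(32*(3*x - 8)) - 56/(55*(2*x - 5)) - 351/(352*(x - 8)) + 17/(20*(x - 10))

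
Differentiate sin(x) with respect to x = cos(x)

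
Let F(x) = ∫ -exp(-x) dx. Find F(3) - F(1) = -exp(-1) + exp(-3)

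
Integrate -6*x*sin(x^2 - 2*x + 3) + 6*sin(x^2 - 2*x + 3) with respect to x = 3*cos((x - 1)^2 + 2) + C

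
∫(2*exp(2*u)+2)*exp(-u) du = 4*sinh(u) + C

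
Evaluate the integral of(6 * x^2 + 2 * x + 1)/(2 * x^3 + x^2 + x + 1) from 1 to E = -log(5) + log(1 + E + exp(2) + 2*exp(3))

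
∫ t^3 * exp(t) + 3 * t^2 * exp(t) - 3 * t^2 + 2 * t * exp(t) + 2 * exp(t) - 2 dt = t*(t^2 + 2)*(exp(t) - 1) + C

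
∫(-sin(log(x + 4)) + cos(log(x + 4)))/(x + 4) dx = sqrt(2)*sin(log(x + 4) + pi/4) + C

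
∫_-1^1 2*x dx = 0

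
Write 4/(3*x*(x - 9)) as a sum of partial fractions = 4/(27*(x - 9)) - 4/(27*x)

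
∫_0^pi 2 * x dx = pi^2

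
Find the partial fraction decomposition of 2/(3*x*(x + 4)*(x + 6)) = 1/(18*(x + 6)) - 1/(12*(x + 4)) + 1/(36*x)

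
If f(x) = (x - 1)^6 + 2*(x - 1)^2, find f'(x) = 6*x^5 - 30*x^4 + 60*x^3 - 60*x^2 + 34*x - 10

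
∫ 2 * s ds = s^2 + C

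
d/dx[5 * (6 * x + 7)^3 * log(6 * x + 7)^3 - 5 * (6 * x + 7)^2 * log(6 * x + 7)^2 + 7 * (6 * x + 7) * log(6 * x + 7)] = 3240*x^2*log(6*x + 7)^3 + 3240*x^2*log(6*x + 7)^2 + 7560*x*log(6*x + 7)^3 + 7200*x*log(6*x + 7)^2 - 360*x*log(6*x + 7) + 4410*log(6*x + 7)^3 + 3990*log(6*x + 7)^2 - 378*log(6*x + 7) + 42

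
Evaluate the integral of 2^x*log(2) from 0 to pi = -1 + 2^pi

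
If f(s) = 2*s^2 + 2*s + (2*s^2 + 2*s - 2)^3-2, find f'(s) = 48*s^5 + 120*s^4 - 120*s^2 + 4*s + 26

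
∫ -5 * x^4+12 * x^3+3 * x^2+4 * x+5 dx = -x^5 + 3*x^4 + x^3 + 2*x^2 + 5*x + C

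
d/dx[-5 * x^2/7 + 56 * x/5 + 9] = 56/5 - 10*x/7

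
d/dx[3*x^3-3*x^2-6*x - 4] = 9*x^2 - 6*x - 6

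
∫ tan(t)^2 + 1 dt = tan(t) + C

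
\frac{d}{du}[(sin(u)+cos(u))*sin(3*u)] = sqrt(2)*(sin(3*u)*cos(u + pi/4) + 3*sin(u + pi/4)*cos(3*u))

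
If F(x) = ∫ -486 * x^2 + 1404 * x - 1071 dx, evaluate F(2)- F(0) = -630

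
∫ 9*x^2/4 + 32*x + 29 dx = 3*x^3/4 + 16*x^2 + 29*x + C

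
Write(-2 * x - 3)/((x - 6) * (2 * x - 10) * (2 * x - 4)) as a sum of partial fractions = -7/(48*(x - 2)) + 13/(12*(x - 5)) - 15/(16*(x - 6))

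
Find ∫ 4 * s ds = 2*s^2 + C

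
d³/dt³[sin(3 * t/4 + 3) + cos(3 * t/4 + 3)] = -27*sqrt(2)*cos(3*t/4 + pi/4 + 3)/64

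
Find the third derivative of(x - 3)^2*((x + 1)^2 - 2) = 24*x - 24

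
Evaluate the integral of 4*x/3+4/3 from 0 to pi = -2/3 + 2*(1 + pi)^2/3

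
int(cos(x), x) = sin(x) + C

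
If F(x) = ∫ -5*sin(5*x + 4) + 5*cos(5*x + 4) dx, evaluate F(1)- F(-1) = cos(9) - cos(1) + sin(9) + sin(1)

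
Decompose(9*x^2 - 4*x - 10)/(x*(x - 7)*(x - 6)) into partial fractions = -145/(3*(x - 6)) + 403/(7*(x - 7)) - 5/(21*x)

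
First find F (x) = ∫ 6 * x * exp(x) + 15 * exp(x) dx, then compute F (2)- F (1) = -15*E + 21*exp(2)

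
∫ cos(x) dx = sin(x) + C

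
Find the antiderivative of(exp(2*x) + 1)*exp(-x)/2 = sinh(x) + C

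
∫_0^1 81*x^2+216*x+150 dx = 285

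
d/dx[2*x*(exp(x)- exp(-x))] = (2*x*exp(2*x) + 2*x + 2*exp(2*x) - 2)*exp(-x)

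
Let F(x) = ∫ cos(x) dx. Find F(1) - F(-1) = 2*sin(1)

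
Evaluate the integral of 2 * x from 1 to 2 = 3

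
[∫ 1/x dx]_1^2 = log(2)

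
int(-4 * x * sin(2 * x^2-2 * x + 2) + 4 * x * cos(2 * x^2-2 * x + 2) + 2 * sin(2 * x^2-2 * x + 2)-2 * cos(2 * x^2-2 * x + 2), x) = sin(2*(x^2 - x + 1)) + cos(2*(x^2 - x + 1)) + C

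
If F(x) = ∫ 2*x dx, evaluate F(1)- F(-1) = 0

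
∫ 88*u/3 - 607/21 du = 44*u^2/3 - 607*u/21 + C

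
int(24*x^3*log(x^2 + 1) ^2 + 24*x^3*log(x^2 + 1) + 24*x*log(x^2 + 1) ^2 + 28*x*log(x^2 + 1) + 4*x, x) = 2*(x^2 + 1)*(3*(x^2 + 1)*log(x^2 + 1) + 1)*log(x^2 + 1) + C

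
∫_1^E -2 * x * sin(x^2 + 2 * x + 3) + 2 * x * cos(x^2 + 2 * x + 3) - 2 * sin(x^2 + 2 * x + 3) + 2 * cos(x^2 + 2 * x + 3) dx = cos(2 + (1 + E)^2) - cos(6) + sin(2 + (1 + E)^2) - sin(6)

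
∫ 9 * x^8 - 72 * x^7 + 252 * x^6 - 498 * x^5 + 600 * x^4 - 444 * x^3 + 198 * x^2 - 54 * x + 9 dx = x^9 - 9*x^8 + 36*x^7 - 83*x^6 + 120*x^5 - 111*x^4 + 66*x^3 - 27*x^2 + 9*x + C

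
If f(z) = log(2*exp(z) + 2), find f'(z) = exp(z)/(exp(z) + 1)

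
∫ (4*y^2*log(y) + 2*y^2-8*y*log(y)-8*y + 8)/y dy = 2*(y - 2)^2*log(y) + C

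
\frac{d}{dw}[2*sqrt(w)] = 1/sqrt(w)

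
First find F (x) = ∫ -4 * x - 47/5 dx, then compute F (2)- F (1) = -77/5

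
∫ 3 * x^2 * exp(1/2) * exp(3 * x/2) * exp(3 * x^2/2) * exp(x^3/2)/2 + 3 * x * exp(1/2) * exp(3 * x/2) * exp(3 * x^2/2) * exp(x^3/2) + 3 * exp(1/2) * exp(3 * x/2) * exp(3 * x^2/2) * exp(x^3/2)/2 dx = exp((x + 1)^3/2) + C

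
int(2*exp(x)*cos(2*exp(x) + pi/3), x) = sin(2*exp(x) + pi/3) + C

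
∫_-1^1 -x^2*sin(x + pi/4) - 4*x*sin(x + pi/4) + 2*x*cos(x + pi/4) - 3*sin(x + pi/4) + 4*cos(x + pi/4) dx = 8*cos(pi/4 + 1)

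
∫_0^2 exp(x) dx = -1 + exp(2)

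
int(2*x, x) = x^2 + C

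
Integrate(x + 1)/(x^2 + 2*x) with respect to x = log(x*(x + 2))/2 + C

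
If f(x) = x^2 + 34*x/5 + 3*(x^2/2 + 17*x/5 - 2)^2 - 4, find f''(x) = 9*x^2 + 306*x/5 + 1484/25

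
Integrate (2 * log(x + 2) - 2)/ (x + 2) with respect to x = (log(x + 2) - 1)^2 + C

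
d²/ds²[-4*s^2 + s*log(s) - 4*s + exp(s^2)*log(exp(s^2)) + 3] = (4*s^5*exp(s^2) + 10*s^3*exp(s^2) + 2*s*exp(s^2) - 8*s + 1)/s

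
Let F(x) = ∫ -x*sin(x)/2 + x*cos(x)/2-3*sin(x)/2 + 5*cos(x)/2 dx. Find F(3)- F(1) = sqrt(2)*(-5*sin(pi/4 + 1) + 7*sin(pi/4 + 3))/2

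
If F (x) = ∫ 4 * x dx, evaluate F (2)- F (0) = 8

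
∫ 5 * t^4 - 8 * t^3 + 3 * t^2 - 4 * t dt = t^5 - 2*t^4 + t^3 - 2*t^2 + C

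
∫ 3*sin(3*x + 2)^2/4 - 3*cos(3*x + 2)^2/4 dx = -sin(6*x + 4)/8 + C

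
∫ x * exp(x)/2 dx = (x - 1)*exp(x)/2 + C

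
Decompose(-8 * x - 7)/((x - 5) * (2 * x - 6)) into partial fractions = 31/(4*(x - 3)) - 47/(4*(x - 5))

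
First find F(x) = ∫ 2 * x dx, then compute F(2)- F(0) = 4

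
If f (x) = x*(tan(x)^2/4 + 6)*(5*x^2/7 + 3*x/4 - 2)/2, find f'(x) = 5*x^3*sin(x)/(28*cos(x)^3) + 3*x^2*sin(x)/(16*cos(x)^3) + 345*x^2/56 + 15*x^2/(56*cos(x)^2) - x*sin(x)/(2*cos(x)^3) + 69*x/16 + 3*x/(16*cos(x)^2) - 23/4 - 1/(4*cos(x)^2)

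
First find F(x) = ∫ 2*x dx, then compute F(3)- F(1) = 8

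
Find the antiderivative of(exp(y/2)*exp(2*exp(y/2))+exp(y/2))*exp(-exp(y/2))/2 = 2*sinh(exp(y/2)) + C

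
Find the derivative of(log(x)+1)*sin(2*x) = (2*x*log(x)*cos(2*x) + 2*x*cos(2*x) + sin(2*x))/x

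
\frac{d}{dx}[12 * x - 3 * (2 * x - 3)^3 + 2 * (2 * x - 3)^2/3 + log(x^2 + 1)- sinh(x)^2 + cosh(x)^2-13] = (-216*x^4 + 664*x^3 - 690*x^2 + 670*x - 474)/(3*x^2 + 3)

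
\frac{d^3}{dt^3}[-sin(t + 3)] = cos(t + 3)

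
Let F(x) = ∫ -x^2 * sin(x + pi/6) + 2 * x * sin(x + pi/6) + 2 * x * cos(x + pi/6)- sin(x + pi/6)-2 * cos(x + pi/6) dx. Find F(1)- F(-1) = -4*sin(1 + pi/3)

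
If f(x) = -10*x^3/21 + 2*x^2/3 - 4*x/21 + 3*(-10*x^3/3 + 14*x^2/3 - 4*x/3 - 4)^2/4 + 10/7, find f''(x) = 250*x^4 - 1400*x^3/3 + 276*x^2 + 428*x/7 - 52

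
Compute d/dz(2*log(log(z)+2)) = 2/(z*log(z) + 2*z)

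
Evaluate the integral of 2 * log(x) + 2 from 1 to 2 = 4*log(2)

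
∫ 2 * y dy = y^2 + C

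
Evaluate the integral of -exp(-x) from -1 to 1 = -E + exp(-1)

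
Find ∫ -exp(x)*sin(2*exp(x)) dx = cos(2*exp(x))/2 + C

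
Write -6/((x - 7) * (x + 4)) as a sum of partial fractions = 6/(11*(x + 4)) - 6/(11*(x - 7))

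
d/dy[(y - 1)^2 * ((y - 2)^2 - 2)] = 4*y^3 - 18*y^2 + 22*y - 8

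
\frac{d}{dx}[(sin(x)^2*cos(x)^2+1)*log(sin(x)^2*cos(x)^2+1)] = (log((-(1 - cos(2*x))^2 - 2*cos(2*x) + 6)/4) + 1)*sin(4*x)/2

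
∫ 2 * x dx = x^2 + C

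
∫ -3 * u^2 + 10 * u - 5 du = -u^3 + 5*u^2 - 5*u + C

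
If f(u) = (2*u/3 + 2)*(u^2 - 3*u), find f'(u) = 2*u^2 - 6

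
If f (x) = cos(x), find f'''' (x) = cos(x)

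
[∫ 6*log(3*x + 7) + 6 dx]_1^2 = -20*log(10) + 26*log(13)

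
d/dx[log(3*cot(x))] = -2/sin(2*x)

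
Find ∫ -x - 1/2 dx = -x^2/2 - x/2 + C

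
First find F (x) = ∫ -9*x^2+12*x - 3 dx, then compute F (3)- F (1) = -36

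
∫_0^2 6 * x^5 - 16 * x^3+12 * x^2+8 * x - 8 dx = 32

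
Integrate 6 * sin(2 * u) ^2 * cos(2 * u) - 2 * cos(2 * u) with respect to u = -sin(2*u)/4 - sin(6*u)/4 + C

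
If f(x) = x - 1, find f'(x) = 1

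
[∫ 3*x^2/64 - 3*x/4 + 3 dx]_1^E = (-2 + E/4)^3 + 343/64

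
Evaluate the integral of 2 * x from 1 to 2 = 3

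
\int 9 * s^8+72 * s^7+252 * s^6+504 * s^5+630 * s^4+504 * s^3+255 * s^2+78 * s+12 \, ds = s^9 + 9*s^8 + 36*s^7 + 84*s^6 + 126*s^5 + 126*s^4 + 85*s^3 + 39*s^2 + 12*s + C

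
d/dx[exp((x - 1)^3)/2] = 3*x^2*exp(x^3 - 3*x^2 + 3*x - 1)/2 - 3*x*exp(x^3 - 3*x^2 + 3*x - 1) + 3*exp(x^3 - 3*x^2 + 3*x - 1)/2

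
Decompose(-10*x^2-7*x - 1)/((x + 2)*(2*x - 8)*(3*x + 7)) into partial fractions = -176/(19*(3*x + 7)) + 9/(4*(x + 2)) - 63/(76*(x - 4))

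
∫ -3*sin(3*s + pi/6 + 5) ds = cos(3*s + pi/6 + 5) + C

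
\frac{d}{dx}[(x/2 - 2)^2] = x/2 - 2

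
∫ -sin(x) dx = cos(x) + C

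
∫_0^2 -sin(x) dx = -1 + cos(2)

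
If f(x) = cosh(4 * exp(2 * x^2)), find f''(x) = 256*x^2*exp(4*x^2)*cosh(4*exp(2*x^2)) + 64*x^2*exp(2*x^2)*sinh(4*exp(2*x^2)) + 16*exp(2*x^2)*sinh(4*exp(2*x^2))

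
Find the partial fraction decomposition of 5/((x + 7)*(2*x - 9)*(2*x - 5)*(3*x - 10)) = -27/(217*(3*x - 10)) + 1/(19*(2*x - 5)) + 5/(161*(2*x - 9)) - 5/(13547*(x + 7))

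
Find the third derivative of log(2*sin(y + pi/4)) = 2*cos(y + pi/4)/sin(y + pi/4)^3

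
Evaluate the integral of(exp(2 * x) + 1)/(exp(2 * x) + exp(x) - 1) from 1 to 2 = -log(-exp(-1) + 1 + E) + log(-exp(-2) + 1 + exp(2))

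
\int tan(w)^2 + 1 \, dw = tan(w) + C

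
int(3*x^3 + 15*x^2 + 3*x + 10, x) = 3*x^4/4 + 5*x^3 + 3*x^2/2 + 10*x + C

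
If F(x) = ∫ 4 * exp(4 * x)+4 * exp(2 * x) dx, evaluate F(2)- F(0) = -4 + (1 + exp(4))^2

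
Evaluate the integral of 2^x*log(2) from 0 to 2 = 3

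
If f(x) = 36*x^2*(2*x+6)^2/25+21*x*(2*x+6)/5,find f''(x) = 1728*x^2/25 + 5184*x/25 + 3012/25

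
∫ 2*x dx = x^2 + C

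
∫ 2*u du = u^2 + C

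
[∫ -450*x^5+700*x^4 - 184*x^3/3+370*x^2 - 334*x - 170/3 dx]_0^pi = -3*(-14*pi^2/3 - 6 - 5*pi/3 + 5*pi^3)^2 - 10*pi^3 + 10*pi/3 + 28*pi^2/3 + 108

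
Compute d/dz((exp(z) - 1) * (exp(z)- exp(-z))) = (2*exp(3*z) - exp(2*z) - 1)*exp(-z)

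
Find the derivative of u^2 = 2*u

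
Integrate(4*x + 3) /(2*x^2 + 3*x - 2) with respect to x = log(6*x^2 + 9*x - 6) + C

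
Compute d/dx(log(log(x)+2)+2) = 1/(x*log(x) + 2*x)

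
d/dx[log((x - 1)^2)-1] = 2/(x - 1)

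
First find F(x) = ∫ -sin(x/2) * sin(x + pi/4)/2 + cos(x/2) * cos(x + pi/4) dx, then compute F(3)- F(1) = -sin(pi/4 + 1)*cos(1/2) + sin(pi/4 + 3)*cos(3/2)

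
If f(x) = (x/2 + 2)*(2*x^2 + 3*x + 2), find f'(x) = 3*x^2 + 11*x + 7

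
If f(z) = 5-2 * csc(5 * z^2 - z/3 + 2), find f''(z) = 2*(100*z^2 - 200*z^2/sin(5*z^2 - z/3 + 2)^2 - 20*z/3 + 40*z/(3*sin(5*z^2 - z/3 + 2)^2) + 1/9 + 10*cos(5*z^2 - z/3 + 2)/sin(5*z^2 - z/3 + 2) - 2/(9*sin(5*z^2 - z/3 + 2)^2))/sin(5*z^2 - z/3 + 2)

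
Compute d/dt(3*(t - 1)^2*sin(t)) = 3*t^2*cos(t) + 6*t*sin(t) - 6*t*cos(t) - 6*sin(t) + 3*cos(t)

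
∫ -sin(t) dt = cos(t) + C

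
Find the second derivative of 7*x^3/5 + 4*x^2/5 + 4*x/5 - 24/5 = 42*x/5 + 8/5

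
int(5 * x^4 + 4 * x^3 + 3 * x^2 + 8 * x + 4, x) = x^5 + x^4 + x^3 + 4*x^2 + 4*x + C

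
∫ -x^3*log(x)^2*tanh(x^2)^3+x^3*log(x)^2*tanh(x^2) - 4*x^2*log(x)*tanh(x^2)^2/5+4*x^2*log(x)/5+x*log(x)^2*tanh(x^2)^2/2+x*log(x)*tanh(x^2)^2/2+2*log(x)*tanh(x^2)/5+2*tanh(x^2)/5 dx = x*(5*x*log(x)*tanh(x^2) + 8)*log(x)*tanh(x^2)/20 + C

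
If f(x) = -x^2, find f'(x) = -2*x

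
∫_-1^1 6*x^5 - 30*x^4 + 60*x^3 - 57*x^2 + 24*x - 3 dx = -56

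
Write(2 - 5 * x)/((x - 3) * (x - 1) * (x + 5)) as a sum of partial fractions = 9/(16*(x + 5)) + 1/(4*(x - 1)) - 13/(16*(x - 3))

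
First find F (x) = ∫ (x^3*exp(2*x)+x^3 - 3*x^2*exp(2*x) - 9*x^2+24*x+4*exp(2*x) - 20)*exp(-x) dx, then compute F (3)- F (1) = -exp(-1) - exp(-3) + E + exp(3)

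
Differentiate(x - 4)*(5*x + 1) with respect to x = 10*x - 19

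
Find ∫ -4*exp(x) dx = -4*exp(x) + C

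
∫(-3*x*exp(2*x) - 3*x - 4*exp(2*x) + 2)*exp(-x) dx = -2*(3*x + 1)*sinh(x) + C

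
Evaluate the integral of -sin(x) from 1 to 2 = -cos(1) + cos(2)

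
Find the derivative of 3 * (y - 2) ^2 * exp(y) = 3*y^2*exp(y) - 6*y*exp(y)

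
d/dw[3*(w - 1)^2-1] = 6*w - 6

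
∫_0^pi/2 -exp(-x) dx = -1 + exp(-pi/2)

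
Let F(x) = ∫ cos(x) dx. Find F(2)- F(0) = sin(2)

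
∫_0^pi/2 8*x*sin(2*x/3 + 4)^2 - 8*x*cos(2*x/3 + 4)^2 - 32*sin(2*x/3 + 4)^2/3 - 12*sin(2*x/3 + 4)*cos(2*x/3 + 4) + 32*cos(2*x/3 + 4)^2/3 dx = -8*sin(8) + (16 - 6*pi)*cos(pi/6 + 8)/2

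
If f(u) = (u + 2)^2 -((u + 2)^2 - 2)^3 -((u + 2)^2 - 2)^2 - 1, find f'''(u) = -120*u^3 - 720*u^2 - 1320*u - 720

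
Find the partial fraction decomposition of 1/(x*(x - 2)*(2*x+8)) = 1/(48*(x + 4)) + 1/(24*(x - 2)) - 1/(16*x)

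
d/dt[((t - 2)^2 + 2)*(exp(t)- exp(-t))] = (t^2*exp(2*t) + t^2 - 2*t*exp(2*t) - 6*t + 2*exp(2*t) + 10)*exp(-t)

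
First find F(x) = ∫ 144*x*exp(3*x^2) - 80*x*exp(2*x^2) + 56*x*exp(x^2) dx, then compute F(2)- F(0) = -20*exp(8) - 32 + 28*exp(4) + 24*exp(12)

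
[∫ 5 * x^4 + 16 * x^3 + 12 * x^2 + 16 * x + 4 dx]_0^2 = 168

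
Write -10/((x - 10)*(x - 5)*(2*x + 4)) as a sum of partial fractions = -5/(84*(x + 2)) + 1/(7*(x - 5)) - 1/(12*(x - 10))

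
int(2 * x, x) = x^2 + C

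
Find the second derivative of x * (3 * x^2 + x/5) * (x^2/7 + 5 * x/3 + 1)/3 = 20*x^3/7 + 704*x^2/35 + 20*x/3 + 2/15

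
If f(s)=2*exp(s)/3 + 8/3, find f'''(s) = 2*exp(s)/3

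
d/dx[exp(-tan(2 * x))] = -2*exp(-tan(2*x))/cos(2*x)^2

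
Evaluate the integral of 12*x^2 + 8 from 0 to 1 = 12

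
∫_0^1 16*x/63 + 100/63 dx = 12/7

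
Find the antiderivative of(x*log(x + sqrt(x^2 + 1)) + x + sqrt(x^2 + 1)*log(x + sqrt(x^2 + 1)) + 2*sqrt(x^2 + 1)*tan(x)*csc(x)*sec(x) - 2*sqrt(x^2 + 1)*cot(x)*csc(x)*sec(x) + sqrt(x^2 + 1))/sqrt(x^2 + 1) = x*log(x + sqrt(x^2 + 1)) + sqrt(x^2 + 1)*log(x + sqrt(x^2 + 1)) + 4/sin(2*x) + C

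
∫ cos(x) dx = sin(x) + C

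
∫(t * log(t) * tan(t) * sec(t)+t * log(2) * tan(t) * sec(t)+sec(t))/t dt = log(2*t)*sec(t) + C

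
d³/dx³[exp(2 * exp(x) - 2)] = 2*exp(x + 2*exp(x) - 2) + 12*exp(2*x + 2*exp(x) - 2) + 8*exp(3*x + 2*exp(x) - 2)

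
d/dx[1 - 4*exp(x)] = -4*exp(x)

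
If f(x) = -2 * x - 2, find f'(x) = -2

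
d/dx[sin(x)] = cos(x)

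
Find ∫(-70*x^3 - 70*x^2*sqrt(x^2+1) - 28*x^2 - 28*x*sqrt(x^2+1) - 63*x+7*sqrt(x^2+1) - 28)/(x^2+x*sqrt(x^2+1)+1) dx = -35*x^2 - 28*x + 7*log(x + sqrt(x^2 + 1)) + C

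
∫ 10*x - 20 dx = 5*x^2 - 20*x + C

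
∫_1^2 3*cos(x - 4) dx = -3*sin(2) + 3*sin(3)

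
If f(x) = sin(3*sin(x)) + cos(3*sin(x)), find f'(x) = 3*sqrt(2)*cos(x)*cos(3*sin(x) + pi/4)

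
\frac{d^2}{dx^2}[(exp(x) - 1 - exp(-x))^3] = (9*exp(6*x) - 12*exp(5*x) - 12*exp(x) - 9)*exp(-3*x)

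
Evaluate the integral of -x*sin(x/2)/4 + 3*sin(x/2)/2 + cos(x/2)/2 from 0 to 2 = 3 - 2*cos(1)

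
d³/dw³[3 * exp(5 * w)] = 375*exp(5*w)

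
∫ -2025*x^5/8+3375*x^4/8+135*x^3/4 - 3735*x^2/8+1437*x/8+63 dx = -675*x^6/16 + 675*x^5/8 + 135*x^4/16 - 1245*x^3/8 + 1437*x^2/16 + 63*x + C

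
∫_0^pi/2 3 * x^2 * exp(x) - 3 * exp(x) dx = -3 + 3*(-1 + pi/2)^2*exp(pi/2)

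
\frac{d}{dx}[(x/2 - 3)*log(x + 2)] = (x*log(x + 2) + x + 2*log(x + 2) - 6)/(2*x + 4)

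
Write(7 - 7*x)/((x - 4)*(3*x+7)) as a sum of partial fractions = -70/(19*(3*x + 7)) - 21/(19*(x - 4))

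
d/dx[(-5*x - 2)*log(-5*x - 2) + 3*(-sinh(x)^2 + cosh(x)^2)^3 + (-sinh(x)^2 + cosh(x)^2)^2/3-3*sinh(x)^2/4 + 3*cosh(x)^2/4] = -5*log(-5*x - 2) - 5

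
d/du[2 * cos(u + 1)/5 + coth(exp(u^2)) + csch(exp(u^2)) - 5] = -2*u*exp(u^2)*cosh(exp(u^2))/sinh(exp(u^2))^2 - 2*u*exp(u^2)/sinh(exp(u^2))^2 - 2*sin(u + 1)/5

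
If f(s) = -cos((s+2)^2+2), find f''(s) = 4*s^2*cos(s^2 + 4*s + 6) + 16*s*cos(s^2 + 4*s + 6) + 2*sin(s^2 + 4*s + 6) + 16*cos(s^2 + 4*s + 6)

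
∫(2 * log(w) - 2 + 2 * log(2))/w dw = (log(2*w) - 1)^2 + C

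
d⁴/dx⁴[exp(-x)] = exp(-x)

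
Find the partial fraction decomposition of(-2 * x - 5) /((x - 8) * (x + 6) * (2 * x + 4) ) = 1/(16*(x + 6)) + 1/(80*(x + 2)) - 3/(40*(x - 8))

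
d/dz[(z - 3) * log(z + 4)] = (z*log(z + 4) + z + 4*log(z + 4) - 3)/(z + 4)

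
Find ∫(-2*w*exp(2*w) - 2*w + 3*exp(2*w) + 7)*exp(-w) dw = -2*(2*w - 5)*sinh(w) + C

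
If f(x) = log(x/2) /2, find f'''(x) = x^(-3)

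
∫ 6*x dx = 3*x^2 + C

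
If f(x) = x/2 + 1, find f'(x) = 1/2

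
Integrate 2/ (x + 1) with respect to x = 2*log(5*x + 5) + C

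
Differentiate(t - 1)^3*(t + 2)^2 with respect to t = 5*t^4 + 4*t^3 - 15*t^2 - 2*t + 8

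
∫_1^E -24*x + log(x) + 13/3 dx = (-3 + 3*E)*(-4*E - 3) - 1/3 + 4*E/3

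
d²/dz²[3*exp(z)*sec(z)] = 6*(sin(z) + 1/cos(z))*exp(z)/cos(z)^2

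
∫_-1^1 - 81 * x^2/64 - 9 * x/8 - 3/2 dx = -123/32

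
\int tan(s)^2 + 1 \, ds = tan(s) + C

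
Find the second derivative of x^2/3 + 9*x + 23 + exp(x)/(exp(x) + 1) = (2*exp(3*x) + 3*exp(2*x) + 9*exp(x) + 2)/(3*exp(3*x) + 9*exp(2*x) + 9*exp(x) + 3)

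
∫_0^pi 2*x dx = pi^2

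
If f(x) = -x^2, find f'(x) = -2*x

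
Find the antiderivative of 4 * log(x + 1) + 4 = 4*(x + 1)*log(x + 1) + C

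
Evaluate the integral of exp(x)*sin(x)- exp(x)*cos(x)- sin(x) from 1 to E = (-1 + E)*cos(1) + (1 - exp(E))*cos(E)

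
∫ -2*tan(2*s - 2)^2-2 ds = -tan(2*s - 2) + C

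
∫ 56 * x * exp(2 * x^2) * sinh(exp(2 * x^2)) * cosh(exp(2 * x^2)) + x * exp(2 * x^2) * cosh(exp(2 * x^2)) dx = (28*sinh(exp(2*x^2)) + 1)*sinh(exp(2*x^2))/4 + C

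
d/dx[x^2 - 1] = 2*x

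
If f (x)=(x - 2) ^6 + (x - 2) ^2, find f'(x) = 6*x^5 - 60*x^4 + 240*x^3 - 480*x^2 + 482*x - 196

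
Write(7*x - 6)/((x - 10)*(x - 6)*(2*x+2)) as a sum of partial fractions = -13/(154*(x + 1)) - 9/(14*(x - 6)) + 8/(11*(x - 10))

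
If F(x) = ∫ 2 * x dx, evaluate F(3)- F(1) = 8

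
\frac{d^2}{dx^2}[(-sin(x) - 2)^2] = -4*sin(x) + 2*cos(2*x)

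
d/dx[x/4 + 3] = 1/4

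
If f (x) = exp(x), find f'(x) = exp(x)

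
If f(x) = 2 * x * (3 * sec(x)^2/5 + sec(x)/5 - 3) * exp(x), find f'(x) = 2*(6*x*sin(x)/(5*cos(x)^3) + sqrt(2)*x*sin(x + pi/4)/(5*cos(x)^2) - 3*x + 3*x/(5*cos(x)^2) - 3 + 1/(5*cos(x)) + 3/(5*cos(x)^2))*exp(x)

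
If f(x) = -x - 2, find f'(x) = -1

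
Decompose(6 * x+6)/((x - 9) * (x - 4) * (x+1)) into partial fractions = -6/(5*(x - 4)) + 6/(5*(x - 9))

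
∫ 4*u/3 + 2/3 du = 2*u^2/3 + 2*u/3 + C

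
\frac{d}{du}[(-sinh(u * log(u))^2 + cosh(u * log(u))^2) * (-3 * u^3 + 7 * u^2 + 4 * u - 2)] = -9*u^2 + 14*u + 4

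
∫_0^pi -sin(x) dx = -2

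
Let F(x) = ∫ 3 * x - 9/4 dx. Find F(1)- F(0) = -3/4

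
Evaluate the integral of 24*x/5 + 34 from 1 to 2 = 206/5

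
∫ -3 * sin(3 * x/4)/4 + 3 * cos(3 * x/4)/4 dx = sqrt(2)*sin((3*x + pi)/4) + C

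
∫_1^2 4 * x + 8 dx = 14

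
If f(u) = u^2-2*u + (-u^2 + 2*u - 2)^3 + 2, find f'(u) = -6*u^5 + 30*u^4 - 72*u^3 + 96*u^2 - 70*u + 22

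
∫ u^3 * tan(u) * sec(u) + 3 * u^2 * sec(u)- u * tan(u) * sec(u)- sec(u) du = u*(u^2 - 1)*sec(u) + C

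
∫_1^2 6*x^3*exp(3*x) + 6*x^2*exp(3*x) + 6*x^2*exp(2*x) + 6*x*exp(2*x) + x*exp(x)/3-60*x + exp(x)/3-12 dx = -102 - 2*exp(3) - 7*exp(2)/3 - E/3 + 12*exp(4) + 16*exp(6)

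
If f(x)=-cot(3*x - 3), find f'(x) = 3/sin(3*x - 3)^2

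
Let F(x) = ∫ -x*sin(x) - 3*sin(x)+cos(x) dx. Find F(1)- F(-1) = 2*cos(1)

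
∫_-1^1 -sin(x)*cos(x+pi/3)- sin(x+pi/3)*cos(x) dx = -sqrt(3)*sin(2)/2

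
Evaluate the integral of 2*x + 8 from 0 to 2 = 20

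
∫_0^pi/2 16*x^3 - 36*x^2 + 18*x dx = (-3*pi/2 + pi^2/2)^2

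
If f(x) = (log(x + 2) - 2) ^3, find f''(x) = (-3*log(x + 2)^2 + 18*log(x + 2) - 24)/(x^2 + 4*x + 4)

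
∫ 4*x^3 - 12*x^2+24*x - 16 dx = x^4 - 4*x^3 + 12*x^2 - 16*x + C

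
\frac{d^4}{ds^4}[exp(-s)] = exp(-s)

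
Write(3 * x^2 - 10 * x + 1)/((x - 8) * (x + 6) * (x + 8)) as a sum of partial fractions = 273/(32*(x + 8)) - 169/(28*(x + 6)) + 113/(224*(x - 8))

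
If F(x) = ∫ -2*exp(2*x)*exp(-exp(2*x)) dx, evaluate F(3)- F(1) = -exp(-exp(2)) + exp(-exp(6))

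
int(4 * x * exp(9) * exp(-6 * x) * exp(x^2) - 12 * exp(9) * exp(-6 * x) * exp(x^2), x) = 2*exp((x - 3)^2) + C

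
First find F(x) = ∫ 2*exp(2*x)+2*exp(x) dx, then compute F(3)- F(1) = -(1 + E)^2 + (1 + exp(3))^2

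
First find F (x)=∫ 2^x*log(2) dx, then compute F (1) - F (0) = 1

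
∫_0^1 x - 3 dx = -5/2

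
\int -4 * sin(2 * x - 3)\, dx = 2*cos(2*x - 3) + C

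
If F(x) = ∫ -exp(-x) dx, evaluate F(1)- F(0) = -1 + exp(-1)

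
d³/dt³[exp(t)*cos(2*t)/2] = (sin(2*t) - 11*cos(2*t)/2)*exp(t)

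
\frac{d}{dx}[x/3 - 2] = 1/3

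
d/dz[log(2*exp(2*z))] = 2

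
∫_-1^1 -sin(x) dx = 0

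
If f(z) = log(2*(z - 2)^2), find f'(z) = 2/(z - 2)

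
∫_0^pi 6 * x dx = 3*pi^2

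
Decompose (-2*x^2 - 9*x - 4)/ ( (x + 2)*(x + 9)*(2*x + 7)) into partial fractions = -4/(11*(2*x + 7)) - 85/(77*(x + 9)) + 2/(7*(x + 2))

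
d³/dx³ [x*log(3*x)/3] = -1/(3*x^2)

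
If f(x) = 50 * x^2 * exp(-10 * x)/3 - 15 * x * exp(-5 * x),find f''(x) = (5000*x^2 - 1125*x*exp(5*x) - 2000*x + 450*exp(5*x) + 100)*exp(-10*x)/3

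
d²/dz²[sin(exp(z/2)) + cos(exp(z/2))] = sqrt(2)*(exp(z/2)*cos(exp(z/2) + pi/4) - exp(z)*sin(exp(z/2) + pi/4))/4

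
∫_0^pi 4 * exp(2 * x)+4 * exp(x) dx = -6 + 2*(2 + exp(pi))*exp(pi)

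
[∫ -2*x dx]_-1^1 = 0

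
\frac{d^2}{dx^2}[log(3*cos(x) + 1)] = -3*(cos(x) + 3)/(3*cos(x) + 1)^2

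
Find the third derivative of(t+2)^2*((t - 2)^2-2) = 24*t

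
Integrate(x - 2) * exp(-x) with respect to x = (1 - x)*exp(-x) + C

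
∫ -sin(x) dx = cos(x) + C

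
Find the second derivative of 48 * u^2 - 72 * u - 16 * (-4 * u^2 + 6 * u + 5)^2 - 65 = -3072*u^2 + 4608*u + 224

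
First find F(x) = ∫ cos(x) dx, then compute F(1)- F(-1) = 2*sin(1)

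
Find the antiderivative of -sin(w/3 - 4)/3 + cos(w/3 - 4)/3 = sqrt(2)*cos(-w/3 + pi/4 + 4) + C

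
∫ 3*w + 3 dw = 3*w^2/2 + 3*w + C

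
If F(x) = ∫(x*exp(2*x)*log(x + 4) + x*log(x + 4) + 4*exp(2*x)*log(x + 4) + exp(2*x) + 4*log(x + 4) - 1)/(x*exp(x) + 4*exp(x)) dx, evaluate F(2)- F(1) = -(E - exp(-1))*log(5) + (-exp(-2) + exp(2))*log(6)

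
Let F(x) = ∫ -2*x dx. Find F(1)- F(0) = -1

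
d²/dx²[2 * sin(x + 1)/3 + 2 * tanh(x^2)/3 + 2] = -16*x^2*sinh(x^2)/(3*cosh(x^2)^3) - 2*sin(x + 1)/3 + 4/(3*cosh(x^2)^2)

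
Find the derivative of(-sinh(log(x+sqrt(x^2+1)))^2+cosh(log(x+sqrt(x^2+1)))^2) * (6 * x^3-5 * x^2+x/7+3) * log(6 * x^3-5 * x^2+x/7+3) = 18*x^2*log(6*x^3 - 5*x^2 + x/7 + 3) + 18*x^2 - 10*x*log(6*x^3 - 5*x^2 + x/7 + 3) - 10*x + log(6*x^3 - 5*x^2 + x/7 + 3)/7 + 1/7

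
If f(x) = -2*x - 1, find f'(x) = -2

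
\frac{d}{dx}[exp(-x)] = -exp(-x)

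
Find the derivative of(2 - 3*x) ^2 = 18*x - 12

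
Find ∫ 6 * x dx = 3*x^2 + C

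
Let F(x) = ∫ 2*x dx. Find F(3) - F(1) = 8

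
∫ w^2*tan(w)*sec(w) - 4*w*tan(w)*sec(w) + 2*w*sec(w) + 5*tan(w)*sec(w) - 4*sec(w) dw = ((w - 2)^2 + 1)*sec(w) + C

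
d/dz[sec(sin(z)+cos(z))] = sqrt(2)*sin(sqrt(2)*sin(z + pi/4))*cos(z + pi/4)/cos(sqrt(2)*sin(z + pi/4))^2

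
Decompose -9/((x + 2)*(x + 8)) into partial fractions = 3/(2*(x + 8)) - 3/(2*(x + 2))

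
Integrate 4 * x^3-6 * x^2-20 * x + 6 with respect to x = x^4 - 2*x^3 - 10*x^2 + 6*x + C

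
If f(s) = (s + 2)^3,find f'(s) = 3*s^2 + 12*s + 12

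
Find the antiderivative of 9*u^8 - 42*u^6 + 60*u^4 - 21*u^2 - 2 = u^9 - 6*u^7 + 12*u^5 - 7*u^3 - 2*u + C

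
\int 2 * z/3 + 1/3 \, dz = z^2/3 + z/3 + C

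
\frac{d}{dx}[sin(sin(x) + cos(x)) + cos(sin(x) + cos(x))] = 2*cos(x + pi/4)*cos(sqrt(2)*sin(x + pi/4) + pi/4)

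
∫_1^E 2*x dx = -1 + exp(2)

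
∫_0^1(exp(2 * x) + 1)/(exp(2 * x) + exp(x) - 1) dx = log(-exp(-1) + 1 + E)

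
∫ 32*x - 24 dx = 16*x^2 - 24*x + C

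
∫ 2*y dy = y^2 + C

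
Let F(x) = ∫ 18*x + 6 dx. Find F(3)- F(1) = 84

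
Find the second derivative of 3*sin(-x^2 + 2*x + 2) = -12*x^2*sin(-x^2 + 2*x + 2) + 24*x*sin(-x^2 + 2*x + 2) - 12*sin(-x^2 + 2*x + 2) - 6*cos(-x^2 + 2*x + 2)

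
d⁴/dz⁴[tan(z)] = 24*tan(z)^5 + 40*tan(z)^3 + 16*tan(z)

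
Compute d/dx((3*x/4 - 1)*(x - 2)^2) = 9*x^2/4 - 8*x + 7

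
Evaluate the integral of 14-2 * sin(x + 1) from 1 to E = -14 + 2*cos(1 + E) - 2*cos(2) + 14*E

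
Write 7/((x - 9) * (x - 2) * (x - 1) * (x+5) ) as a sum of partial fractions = -1/(84*(x + 5)) + 7/(48*(x - 1)) - 1/(7*(x - 2)) + 1/(112*(x - 9))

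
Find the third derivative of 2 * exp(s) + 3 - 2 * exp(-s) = (2*exp(2*s) + 2)*exp(-s)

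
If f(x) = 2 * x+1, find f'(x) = 2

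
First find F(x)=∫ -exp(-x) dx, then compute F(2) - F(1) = -exp(-1) + exp(-2)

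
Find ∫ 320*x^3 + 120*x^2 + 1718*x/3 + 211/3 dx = 80*x^4 + 40*x^3 + 859*x^2/3 + 211*x/3 + C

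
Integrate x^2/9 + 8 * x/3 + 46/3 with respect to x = x^3/27 + 4*x^2/3 + 46*x/3 + C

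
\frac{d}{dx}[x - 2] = 1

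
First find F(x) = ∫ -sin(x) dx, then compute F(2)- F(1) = -cos(1) + cos(2)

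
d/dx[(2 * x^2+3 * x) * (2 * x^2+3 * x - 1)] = 16*x^3 + 36*x^2 + 14*x - 3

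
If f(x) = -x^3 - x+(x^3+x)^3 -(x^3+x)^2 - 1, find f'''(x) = 504*x^6 + 630*x^4 - 120*x^3 + 180*x^2 - 48*x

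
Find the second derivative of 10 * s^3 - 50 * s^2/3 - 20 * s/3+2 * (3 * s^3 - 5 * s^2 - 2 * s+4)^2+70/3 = 540*s^4 - 1200*s^3 + 312*s^2 + 588*s - 532/3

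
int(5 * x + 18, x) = 5*x^2/2 + 18*x + C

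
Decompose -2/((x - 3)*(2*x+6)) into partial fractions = 1/(6*(x + 3)) - 1/(6*(x - 3))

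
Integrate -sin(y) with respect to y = cos(y) + C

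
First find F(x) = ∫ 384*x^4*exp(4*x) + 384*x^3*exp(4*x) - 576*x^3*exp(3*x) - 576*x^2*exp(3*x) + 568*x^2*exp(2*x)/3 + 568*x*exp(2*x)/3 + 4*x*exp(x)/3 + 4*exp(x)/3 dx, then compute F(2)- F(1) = -6*(-4*exp(2) + 4*E)^2 - 16*exp(4)/3 - 4*E/3 + 4*exp(2) + 6*(-16*exp(4) + 8*exp(2))^2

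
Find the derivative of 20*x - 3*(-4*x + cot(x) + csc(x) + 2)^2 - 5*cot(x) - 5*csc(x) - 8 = -24*x*cot(x)^2 - 24*x*cot(x)*csc(x) - 120*x + 6*cot(x)^3 + 12*cot(x)^2*csc(x) + 17*cot(x)^2 + 6*cot(x)*csc(x)^2 + 17*cot(x)*csc(x) + 30*cot(x) + 30*csc(x) + 85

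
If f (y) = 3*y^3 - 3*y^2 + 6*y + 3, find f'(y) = 9*y^2 - 6*y + 6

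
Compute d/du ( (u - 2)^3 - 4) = 3*u^2 - 12*u + 12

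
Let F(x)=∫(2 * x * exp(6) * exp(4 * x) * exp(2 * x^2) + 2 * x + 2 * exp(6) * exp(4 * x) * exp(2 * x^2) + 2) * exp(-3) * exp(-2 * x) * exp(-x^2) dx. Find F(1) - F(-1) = -exp(2) - exp(-6) + exp(-2) + exp(6)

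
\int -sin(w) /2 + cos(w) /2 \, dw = sqrt(2)*sin(w + pi/4)/2 + C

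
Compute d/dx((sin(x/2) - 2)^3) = -3*sin(x) + 51*cos(x/2)/8 - 3*cos(3*x/2)/8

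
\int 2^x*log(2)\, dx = 2^x + C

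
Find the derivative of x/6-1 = 1/6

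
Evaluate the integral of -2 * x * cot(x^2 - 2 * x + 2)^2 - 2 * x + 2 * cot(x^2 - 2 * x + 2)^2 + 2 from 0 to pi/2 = cot((-1 + pi/2)^2 + 1) - cot(2)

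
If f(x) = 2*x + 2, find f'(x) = 2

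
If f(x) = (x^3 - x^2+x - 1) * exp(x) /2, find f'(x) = x^3*exp(x)/2 + x^2*exp(x) - x*exp(x)/2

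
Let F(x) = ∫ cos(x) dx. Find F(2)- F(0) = sin(2)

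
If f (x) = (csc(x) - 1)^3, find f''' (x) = 3*(1 - 8/sin(x) + 3/sin(x)^2 + 24/sin(x)^3 - 20/sin(x)^4)*cos(x)/sin(x)^2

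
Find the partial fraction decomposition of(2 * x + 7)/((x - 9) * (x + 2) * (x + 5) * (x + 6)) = 1/(12*(x + 6)) - 1/(14*(x + 5)) - 1/(44*(x + 2)) + 5/(462*(x - 9))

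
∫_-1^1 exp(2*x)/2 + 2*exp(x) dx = -(exp(-1)/2 + 2)^2 + (E/2 + 2)^2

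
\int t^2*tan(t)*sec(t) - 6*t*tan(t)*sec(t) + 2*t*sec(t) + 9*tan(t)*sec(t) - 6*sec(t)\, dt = (t - 3)^2*sec(t) + C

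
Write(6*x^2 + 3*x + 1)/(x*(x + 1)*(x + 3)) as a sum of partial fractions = 23/(3*(x + 3)) - 2/(x + 1) + 1/(3*x)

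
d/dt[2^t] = 2^t*log(2)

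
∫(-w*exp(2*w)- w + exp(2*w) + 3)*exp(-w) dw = -2*(w - 2)*sinh(w) + C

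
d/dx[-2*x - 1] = -2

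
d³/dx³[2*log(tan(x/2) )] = (tan(x/2)^6 + tan(x/2)^4 + tan(x/2)^2 + 1)/(2*tan(x/2)^3)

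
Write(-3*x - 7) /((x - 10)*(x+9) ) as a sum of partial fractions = -20/(19*(x + 9)) - 37/(19*(x - 10))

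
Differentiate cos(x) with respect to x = -sin(x)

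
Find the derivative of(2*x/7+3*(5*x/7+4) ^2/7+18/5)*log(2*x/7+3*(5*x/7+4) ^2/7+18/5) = 150*x*log(375*x^2/49 + 670*x/7 + 366)/343 - 150*x*log(35)/343 + 150*x/343 + 134*log(375*x^2/49 + 670*x/7 + 366)/49 - 134*log(35)/49 + 134/49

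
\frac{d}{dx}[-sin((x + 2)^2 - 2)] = -2*(x + 2)*cos(x^2 + 4*x + 2)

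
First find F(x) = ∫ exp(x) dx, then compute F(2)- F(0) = -1 + exp(2)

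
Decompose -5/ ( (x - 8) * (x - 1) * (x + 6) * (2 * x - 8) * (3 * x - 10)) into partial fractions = -405/(10976*(3*x - 10)) - 1/(10976*(x + 6)) + 5/(2058*(x - 1)) + 1/(96*(x - 4)) - 5/(10976*(x - 8))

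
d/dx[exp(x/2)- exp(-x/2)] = (exp(x) + 1)*exp(-x/2)/2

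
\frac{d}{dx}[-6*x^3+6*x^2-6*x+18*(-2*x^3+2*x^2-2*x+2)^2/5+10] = 432*x^5/5 - 144*x^4 + 864*x^3/5 - 954*x^2/5 + 492*x/5 - 174/5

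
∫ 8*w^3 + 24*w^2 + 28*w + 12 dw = 2*w^4 + 8*w^3 + 14*w^2 + 12*w + C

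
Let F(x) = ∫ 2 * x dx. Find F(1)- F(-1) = 0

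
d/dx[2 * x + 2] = 2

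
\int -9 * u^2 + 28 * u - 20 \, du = -3*u^3 + 14*u^2 - 20*u + C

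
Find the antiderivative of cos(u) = sin(u) + C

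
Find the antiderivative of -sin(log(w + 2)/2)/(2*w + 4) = cos(log(w + 2)/2) + C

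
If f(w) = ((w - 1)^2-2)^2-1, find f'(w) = 4*w^3 - 12*w^2 + 4*w + 4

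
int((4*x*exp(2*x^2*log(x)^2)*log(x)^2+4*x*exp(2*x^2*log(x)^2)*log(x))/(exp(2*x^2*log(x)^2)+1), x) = log(exp(2*x^2*log(x)^2) + 1) + C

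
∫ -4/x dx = -4*log(x) + C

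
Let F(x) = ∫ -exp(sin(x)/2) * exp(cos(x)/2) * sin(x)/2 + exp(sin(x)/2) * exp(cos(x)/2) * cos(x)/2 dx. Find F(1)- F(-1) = -exp(-sin(1)/2 + cos(1)/2) + exp(cos(1)/2 + sin(1)/2)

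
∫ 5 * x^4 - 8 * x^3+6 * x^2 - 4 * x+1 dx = x^5 - 2*x^4 + 2*x^3 - 2*x^2 + x + C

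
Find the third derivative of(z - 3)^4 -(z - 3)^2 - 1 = 24*z - 72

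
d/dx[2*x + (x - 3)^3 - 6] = 3*x^2 - 18*x + 29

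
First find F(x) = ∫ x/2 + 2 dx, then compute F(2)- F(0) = 5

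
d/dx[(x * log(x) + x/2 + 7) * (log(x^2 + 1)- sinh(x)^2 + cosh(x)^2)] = (2*x^2*log(x)*log(x^2 + 1) + 6*x^2*log(x) + 3*x^2*log(x^2 + 1) + 5*x^2 + 28*x + 2*log(x)*log(x^2 + 1) + 2*log(x) + 3*log(x^2 + 1) + 3)/(2*x^2 + 2)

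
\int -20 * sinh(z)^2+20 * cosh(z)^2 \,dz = 20*z + C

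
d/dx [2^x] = 2^x*log(2)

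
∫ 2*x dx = x^2 + C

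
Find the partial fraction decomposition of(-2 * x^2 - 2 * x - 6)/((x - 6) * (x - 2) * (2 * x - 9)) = 74/(5*(2*x - 9)) - 9/(10*(x - 2)) - 15/(2*(x - 6))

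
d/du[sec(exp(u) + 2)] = exp(u)*tan(exp(u) + 2)*sec(exp(u) + 2)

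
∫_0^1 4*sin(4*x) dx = 1 - cos(4)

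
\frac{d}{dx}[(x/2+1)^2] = x/2 + 1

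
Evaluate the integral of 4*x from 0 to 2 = 8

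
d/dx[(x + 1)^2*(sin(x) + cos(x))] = -x^2*sin(x) + x^2*cos(x) + 4*x*cos(x) + sin(x) + 3*cos(x)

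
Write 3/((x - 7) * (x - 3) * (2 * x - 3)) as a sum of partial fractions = 4/(11*(2*x - 3)) - 1/(4*(x - 3)) + 3/(44*(x - 7))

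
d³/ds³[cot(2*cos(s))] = 2*(24*(-1 + sin(2*cos(s))^(-2))^2*sin(s)^2 - 24*sin(s)^2 + 32*sin(s)^2/sin(2*cos(s))^2 - 1/sin(2*cos(s))^2 + 12*cos(s)*cos(2*cos(s))/sin(2*cos(s))^3)*sin(s)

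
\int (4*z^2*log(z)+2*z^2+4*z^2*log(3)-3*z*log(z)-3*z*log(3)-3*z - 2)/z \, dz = -(-2*z^2 + 3*z + 2)*log(3*z) + C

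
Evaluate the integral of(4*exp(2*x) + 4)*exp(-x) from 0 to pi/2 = -4*exp(-pi/2) + 4*exp(pi/2)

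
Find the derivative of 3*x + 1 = 3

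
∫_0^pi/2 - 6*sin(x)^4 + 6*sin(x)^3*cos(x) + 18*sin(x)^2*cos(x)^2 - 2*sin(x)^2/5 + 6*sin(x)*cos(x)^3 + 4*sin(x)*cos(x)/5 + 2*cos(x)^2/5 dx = 17/5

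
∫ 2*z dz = z^2 + C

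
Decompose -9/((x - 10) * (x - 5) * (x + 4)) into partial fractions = -1/(14*(x + 4)) + 1/(5*(x - 5)) - 9/(70*(x - 10))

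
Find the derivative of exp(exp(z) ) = exp(z + exp(z))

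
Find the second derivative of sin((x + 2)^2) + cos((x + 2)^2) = -4*sqrt(2)*x^2*sin(x^2 + 4*x + pi/4 + 4) - 16*sqrt(2)*x*sin(x^2 + 4*x + pi/4 + 4) - 18*sin(x^2 + 4*x + 4) - 14*cos(x^2 + 4*x + 4)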